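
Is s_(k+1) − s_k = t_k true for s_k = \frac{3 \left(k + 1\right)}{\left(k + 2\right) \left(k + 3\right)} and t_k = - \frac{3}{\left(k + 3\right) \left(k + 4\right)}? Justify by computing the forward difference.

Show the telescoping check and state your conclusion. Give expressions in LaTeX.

s_(k+1) = 3*(k + 2)/((k + 3)*(k + 4))
s_(k+1) − s_k = -3*k/(k**3 + 9*k**2 + 26*k + 24)
(s_(k+1) − s_k) − t_k = 6/(k**3 + 9*k**2 + 26*k + 24)

Invalid: residual \frac{6}{k^{3} + 9 k^{2} + 26 k + 24} ≠ 0.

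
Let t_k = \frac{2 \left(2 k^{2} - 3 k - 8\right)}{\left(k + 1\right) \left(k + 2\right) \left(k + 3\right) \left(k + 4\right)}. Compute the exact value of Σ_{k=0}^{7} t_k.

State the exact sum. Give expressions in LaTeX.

Ratio r(k) = (k + 1)*(3*k - 2*(k + 1)**2 + 11)/((k + 5)*(-2*k**2 + 3*k + 8)).
Take A(k)=k + 1, B(k)=k + 5, C(k)=k**2 - 3*k/2 - 4.
f must satisfy (k + 1)·f(k+1) − (k + 4)·f(k) = k**2 - 3*k/2 - 4.
Degrees (1,1,2) ⇒ d ≤ 3.
Coefficient equations give f(k) = -k*(k**2 + 14*k + 17)/8.
So s_k = (B(k−1)f/C)·t_k = (-k*(k + 4)*(k**2 + 14*k + 17)/(4*(2*k**2 - 3*k - 8)))·t_k = k*(-k**2 - 14*k - 17)/(2*(k + 1)*(k + 2)*(k + 3)).
Verify: 2*(2*k**2 - 3*k - 8)/(k**4 + 10*k**3 + 35*k**2 + 50*k + 24) matches t_k.
Telescoping: Σ = s_(8) − s_(0) = -386/495 − (0) = -386/495.

Σ = -386/495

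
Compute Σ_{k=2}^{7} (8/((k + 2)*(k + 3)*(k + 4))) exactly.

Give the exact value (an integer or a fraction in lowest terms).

t_(k+1)/t_k = (k + 2)/(k + 5).
A = k + 2, B = k + 5, C = 1.
Set up (k + 2)·f(k+1) − (k + 4)·f(k) − (1) = 0.
d = 2 from the (1,1,0) case.
Solve for f: f(k) = k*(k + 5)/12 (degree 2 ≤ 2).
Get s_k = R·t_k = 2*k*(k + 5)/(3*(k + 2)*(k + 3)) with R(k) = B(k−1)f(k)/C(k) = k*(k + 4)*(k + 5)/12.
s_(k+1) − s_k = 8/(k**3 + 9*k**2 + 26*k + 24) = t_k.
Sum = s_(8) − s_(2); s_(8) = 104/165, s_(2) = 7/15 ⇒ 9/55.

Σ = 9/55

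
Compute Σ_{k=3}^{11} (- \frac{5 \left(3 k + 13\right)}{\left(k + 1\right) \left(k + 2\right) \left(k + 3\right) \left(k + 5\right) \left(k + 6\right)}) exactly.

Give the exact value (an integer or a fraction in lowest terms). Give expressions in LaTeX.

r(k) = (k + 1)*(k + 5)*(3*k + 16)/((k + 4)*(k + 7)*(3*k + 13)) after simplifying.
Normal form (A,B,C) = (k + 1, k + 7, k**2 + 25*k/3 + 52/3).
Need (k + 1)·f(k+1) − (k + 6)·f(k) = k**2 + 25*k/3 + 52/3.
deg f ≤ 5 (via 1,1,2).
Coefficient equations give f(k) = k*(k + 3)*(k + 4)*(k**2 + 8*k + 17)/30.
Certificate R = B(k−1)f/C = k*(k + 3)*(k + 6)*(k**2 + 8*k + 17)/(10*(3*k + 13)) gives s_k = k*(-k**2 - 8*k - 17)/(2*(k**3 + 8*k**2 + 17*k + 10)).
Δs = 5*(-3*k - 13)/(k**5 + 17*k**4 + 107*k**3 + 307*k**2 + 396*k + 180), as required.
Telescoping: Σ = s_(12) − s_(3) = -771/1547 − (-15/32) = -1467/49504.

Σ = -1467/49504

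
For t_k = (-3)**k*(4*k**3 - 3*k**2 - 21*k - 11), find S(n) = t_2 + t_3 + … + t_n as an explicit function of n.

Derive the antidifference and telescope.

S(n) = 3*(-3)**n*n**3 - 18*(-3)**n*n - 12*(-3)**n - 81

Compute t_(k+1)/t_k: get 3*(-4*k**3 - 9*k**2 + 15*k + 31)/(4*k**3 - 3*k**2 - 21*k - 11).
Take A(k)=-3, B(k)=1, C(k)=k**3 - 3*k**2/4 - 21*k/4 - 11/4.
Set up (-3)·f(k+1) − (1)·f(k) − (k**3 - 3*k**2/4 - 21*k/4 - 11/4) = 0.
Bound: deg f ≤ 3.
Match coefficients ⇒ f(k) = -(k + 1)*(k**2 - 4*k + 1)/4.
Get s_k = R·t_k = (-3)**k*(-k**3 + 3*k**2 + 3*k - 1) with R(k) = B(k−1)f(k)/C(k) = -(k + 1)*(k**2 - 4*k + 1)/(4*k**3 - 3*k**2 - 21*k - 11).
Verify: (-3)**k*(4*k**3 - 3*k**2 - 21*k - 11) matches t_k.
Evaluate: s_(n+1) = (-3)**(n + 1)*(-n**3 + 6*n + 4); subtract s_(2) = 81 ⇒ S(n) = 3*(-3)**n*n**3 - 18*(-3)**n*n - 12*(-3)**n - 81.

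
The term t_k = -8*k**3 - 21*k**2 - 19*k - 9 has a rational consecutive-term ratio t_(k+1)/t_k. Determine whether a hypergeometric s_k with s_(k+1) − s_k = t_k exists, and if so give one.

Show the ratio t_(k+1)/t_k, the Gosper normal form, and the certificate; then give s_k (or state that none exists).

s_k = k*(-2*k**3 - 3*k**2 - k - 3)

Compute t_(k+1)/t_k: get (8*k**3 + 45*k**2 + 85*k + 57)/(8*k**3 + 21*k**2 + 19*k + 9).
So A=1 and B=1, with C=k**3 + 21*k**2/8 + 19*k/8 + 9/8.
Key eq: (1)·f(k+1) = (1)·f(k) + (k**3 + 21*k**2/8 + 19*k/8 + 9/8).
d = 4 from the (0,0,3) case.
A polynomial solution: f(k) = k*(2*k**3 + 3*k**2 + k + 3)/8.
R(k) = B(k−1)·f(k)/C(k) = k*(2*k**3 + 3*k**2 + k + 3)/(8*k**3 + 21*k**2 + 19*k + 9); s_k = R·t_k = k*(-2*k**3 - 3*k**2 - k - 3).
Verify: -8*k**3 - 21*k**2 - 19*k - 9 matches t_k.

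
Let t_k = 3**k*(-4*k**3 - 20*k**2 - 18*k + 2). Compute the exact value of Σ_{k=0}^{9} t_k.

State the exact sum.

Compute t_(k+1)/t_k: get 3*(2*k**3 + 16*k**2 + 35*k + 20)/(2*k**3 + 10*k**2 + 9*k - 1).
Factor: A=3; B=1; C=k**3 + 5*k**2 + 9*k/2 - 1/2.
f must satisfy (3)·f(k+1) − (1)·f(k) = k**3 + 5*k**2 + 9*k/2 - 1/2.
From deg A=0, deg B=0, deg C=3: d=3.
Solving with deg f ≤ 3: f(k) = (2*k**3 + k**2 - 3*k - 1)/4.
Then R = B(k−1)f/C = (2*k**3 + k**2 - 3*k - 1)/(2*(2*k**3 + 10*k**2 + 9*k - 1)), so s_k = R(k)·t_k = 3**k*(-2*k**3 - k**2 + 3*k + 1).
Δs = 3**k*(-4*k**3 - 20*k**2 - 18*k + 2), as required.
Sum = s_(10) − s_(0); s_(10) = -122172381, s_(0) = 1 ⇒ -122172382.

Σ = -122172382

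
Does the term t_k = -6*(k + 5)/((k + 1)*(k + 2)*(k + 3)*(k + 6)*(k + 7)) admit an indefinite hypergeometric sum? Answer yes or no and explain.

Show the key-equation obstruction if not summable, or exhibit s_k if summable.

Yes. s_k = k*(-k**2 - 9*k - 20)/(6*(k**3 + 9*k**2 + 20*k + 12)).

Compute t_(k+1)/t_k: get (k + 1)*(k + 6)**2/((k + 4)*(k + 5)*(k + 8)).
A = k + 1, B = k + 8, C = k**3 + 14*k**2 + 65*k + 100.
Solve (k + 1)·f(k+1) − (k + 7)·f(k) = k**3 + 14*k**2 + 65*k + 100.
deg f ≤ 6 (via 1,1,3).
Coefficient equations give f(k) = k*(k + 3)*(k + 4)**2*(k + 5)**2/36.
Get s_k = R·t_k = k*(-k**2 - 9*k - 20)/(6*(k**3 + 9*k**2 + 20*k + 12)) with R(k) = B(k−1)f(k)/C(k) = k*(k + 3)*(k + 4)*(k + 7)/36.
Verify: 6*(-k - 5)/(k**5 + 19*k**4 + 131*k**3 + 401*k**2 + 540*k + 252) matches t_k.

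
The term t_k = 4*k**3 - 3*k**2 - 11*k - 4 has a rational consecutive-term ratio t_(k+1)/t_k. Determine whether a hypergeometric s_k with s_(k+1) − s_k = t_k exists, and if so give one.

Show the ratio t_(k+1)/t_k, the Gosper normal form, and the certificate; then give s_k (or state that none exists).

s_k = k*(k**3 - 3*k**2 - 3*k + 1)

Ratio r(k) = (4*k**3 + 9*k**2 - 5*k - 14)/(4*k**3 - 3*k**2 - 11*k - 4).
Gosper form: A/B · C(k+1)/C(k) with A=1, B=1, C=k**3 - 3*k**2/4 - 11*k/4 - 1.
Key eq: (1)·f(k+1) = (1)·f(k) + (k**3 - 3*k**2/4 - 11*k/4 - 1).
Degrees (0,0,3) ⇒ d ≤ 4.
Match coefficients ⇒ f(k) = k*(k + 1)*(k**2 - 4*k + 1)/4.
Then R = B(k−1)f/C = k*(k**2 - 4*k + 1)/(4*k**2 - 7*k - 4), so s_k = R(k)·t_k = k*(k**3 - 3*k**2 - 3*k + 1).
Verify: 4*k**3 - 3*k**2 - 11*k - 4 matches t_k.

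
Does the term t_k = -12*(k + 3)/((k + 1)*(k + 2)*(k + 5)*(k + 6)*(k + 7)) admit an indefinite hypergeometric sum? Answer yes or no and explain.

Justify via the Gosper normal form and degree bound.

Yes. s_k = 2*k*(-k**2 - 12*k - 41)/(15*(k**3 + 12*k**2 + 41*k + 30)).

r(k) = (k + 1)*(k + 4)*(k + 5)/((k + 3)**2*(k + 8)) after simplifying.
Factor: A=k + 1; B=k + 8; C=k**3 + 10*k**2 + 33*k + 36.
Set up (k + 1)·f(k+1) − (k + 7)·f(k) − (k**3 + 10*k**2 + 33*k + 36) = 0.
Bound: deg f ≤ 6.
A polynomial solution: f(k) = k*(k + 2)*(k + 3)*(k + 4)*(k**2 + 12*k + 41)/90.
Then R = B(k−1)f/C = k*(k + 2)*(k + 7)*(k**2 + 12*k + 41)/(90*(k + 3)), so s_k = R(k)·t_k = 2*k*(-k**2 - 12*k - 41)/(15*(k**3 + 12*k**2 + 41*k + 30)).
s_(k+1) − s_k = 12*(-k - 3)/(k**5 + 21*k**4 + 163*k**3 + 567*k**2 + 844*k + 420) = t_k.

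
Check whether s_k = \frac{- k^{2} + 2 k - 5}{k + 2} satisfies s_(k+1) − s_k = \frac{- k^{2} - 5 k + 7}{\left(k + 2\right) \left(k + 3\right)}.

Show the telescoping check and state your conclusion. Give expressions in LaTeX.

s_(k+1) = (-k**2 - 4)/(k + 3)
s_(k+1) − s_k = (-k**2 - 5*k + 7)/(k**2 + 5*k + 6)
(s_(k+1) − s_k) − t_k = 0

Valid: the claim telescopes to t_k.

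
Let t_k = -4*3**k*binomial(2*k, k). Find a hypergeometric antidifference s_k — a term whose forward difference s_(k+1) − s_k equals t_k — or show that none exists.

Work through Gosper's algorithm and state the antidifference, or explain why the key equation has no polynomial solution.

none (Gosper's algorithm certifies no s_k)

r(k) = 6*(2*k + 1)/(k + 1) after simplifying.
A = 12*k + 6, B = k + 1, C = 1.
Set up (12*k + 6)·f(k+1) − (k)·f(k) − (1) = 0.
Bound: deg f ≤ -1.
d = -1 < 0 ⇒ no nonzero polynomial f; not summable.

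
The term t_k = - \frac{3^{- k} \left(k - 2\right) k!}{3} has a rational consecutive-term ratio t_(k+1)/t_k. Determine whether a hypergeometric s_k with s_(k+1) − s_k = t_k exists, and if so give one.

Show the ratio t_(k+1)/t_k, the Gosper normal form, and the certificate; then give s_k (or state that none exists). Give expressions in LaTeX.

s_k = - 3^{- k} k!

Ratio r(k) = (k**2 - 1)/(3*(k - 2)).
Factor: A=k/3 + 1/3; B=1; C=k - 2.
Need (k/3 + 1/3)·f(k+1) − (1)·f(k) = k - 2.
d = 0 from the (1,0,1) case.
A polynomial solution: f(k) = 3.
Then R = B(k−1)f/C = 3/(k - 2), so s_k = R(k)·t_k = -factorial(k)/3**k.
s_(k+1) − s_k = -(k - 2)*factorial(k)/(3*3**k) = t_k.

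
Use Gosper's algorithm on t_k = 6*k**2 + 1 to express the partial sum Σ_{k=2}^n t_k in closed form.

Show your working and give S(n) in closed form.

S(n) = 2*n**3 + 3*n**2 + 2*n - 7

Step 1: r(k) = (6*(k + 1)**2 + 1)/(6*k**2 + 1).
A = 1, B = 1, C = k**2 + 1/6.
Set up (1)·f(k+1) − (1)·f(k) − (k**2 + 1/6) = 0.
d = 3 from the (0,0,2) case.
A polynomial solution: f(k) = k*(2*k**2 - 3*k + 2)/6.
Then R = B(k−1)f/C = k*(2*k**2 - 3*k + 2)/(6*k**2 + 1), so s_k = R(k)·t_k = k*(2*k**2 - 3*k + 2).
s_(k+1) − s_k = 6*k**2 + 1 = t_k.
Telescope: S(n) = s_(n+1) − s_(2) = 2*n**3 + 3*n**2 + 2*n + 1 − (8) = 2*n**3 + 3*n**2 + 2*n - 7.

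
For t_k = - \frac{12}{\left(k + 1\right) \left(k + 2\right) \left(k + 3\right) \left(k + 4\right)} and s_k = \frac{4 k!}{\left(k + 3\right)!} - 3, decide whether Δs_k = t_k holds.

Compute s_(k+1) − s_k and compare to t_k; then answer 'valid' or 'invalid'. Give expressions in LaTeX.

Valid — Δs_k = t_k.

s_(k+1) = 4*factorial(k + 1)/factorial(k + 4) - 3
s_(k+1) − s_k = -12/((k + 1)*(k + 2)*(k + 3)*(k + 4))
(s_(k+1) − s_k) − t_k = 0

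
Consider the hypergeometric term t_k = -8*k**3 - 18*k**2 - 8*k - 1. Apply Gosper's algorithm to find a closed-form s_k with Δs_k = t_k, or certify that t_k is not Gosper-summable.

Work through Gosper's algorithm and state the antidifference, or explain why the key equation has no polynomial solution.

s_k = k**2*(-2*k**2 - 2*k + 3)

Step 1: r(k) = (8*k**3 + 42*k**2 + 68*k + 35)/(8*k**3 + 18*k**2 + 8*k + 1).
Take A(k)=1, B(k)=1, C(k)=k**3 + 9*k**2/4 + k + 1/8.
Solve (1)·f(k+1) − (1)·f(k) = k**3 + 9*k**2/4 + k + 1/8.
From deg A=0, deg B=0, deg C=3: d=4.
A polynomial solution: f(k) = k**2*(2*k**2 + 2*k - 3)/8.
Then R = B(k−1)f/C = k**2*(2*k**2 + 2*k - 3)/((4*k + 1)*(2*k**2 + 4*k + 1)), so s_k = R(k)·t_k = k**2*(-2*k**2 - 2*k + 3).
Verify: -8*k**3 - 18*k**2 - 8*k - 1 matches t_k.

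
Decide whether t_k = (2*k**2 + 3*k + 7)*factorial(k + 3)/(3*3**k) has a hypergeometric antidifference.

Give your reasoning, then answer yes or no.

Yes. s_k = (2*k - 1)*factorial(k + 3)/3**k.

Compute t_(k+1)/t_k: get (k + 4)*(3*k + 2*(k + 1)**2 + 10)/(3*(2*k**2 + 3*k + 7)).
Factor: A=k/3 + 4/3; B=1; C=k**2 + 3*k/2 + 7/2.
Need (k/3 + 4/3)·f(k+1) − (1)·f(k) = k**2 + 3*k/2 + 7/2.
deg f ≤ 1 (via 1,0,2).
Match coefficients ⇒ f(k) = 3*(2*k - 1)/2.
So s_k = (B(k−1)f/C)·t_k = (3*(2*k - 1)/(2*k**2 + 3*k + 7))·t_k = (2*k - 1)*factorial(k + 3)/3**k.
s_(k+1) − s_k = (2*k**2 + 3*k + 7)*factorial(k + 3)/(3*3**k) = t_k.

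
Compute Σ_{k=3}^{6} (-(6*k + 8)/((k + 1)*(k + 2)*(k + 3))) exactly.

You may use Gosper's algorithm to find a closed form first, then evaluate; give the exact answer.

Σ = -41/72

r(k) = (k + 1)*(3*k + 7)/((k + 4)*(3*k + 4)) after simplifying.
Take A(k)=k + 1, B(k)=k + 4, C(k)=k + 4/3.
Key eq: (k + 1)·f(k+1) = (k + 3)·f(k) + (k + 4/3).
Bound: deg f ≤ 2.
Coefficient equations give f(k) = k*(7*k + 9)/12.
Get s_k = R·t_k = -k*(7*k + 9)/(2*(k + 1)*(k + 2)) with R(k) = B(k−1)f(k)/C(k) = k*(k + 3)*(7*k + 9)/(4*(3*k + 4)).
s_(k+1) − s_k = 2*(-3*k - 4)/(k**3 + 6*k**2 + 11*k + 6) = t_k.
Telescoping: Σ = s_(7) − s_(3) = -203/72 − (-9/4) = -41/72.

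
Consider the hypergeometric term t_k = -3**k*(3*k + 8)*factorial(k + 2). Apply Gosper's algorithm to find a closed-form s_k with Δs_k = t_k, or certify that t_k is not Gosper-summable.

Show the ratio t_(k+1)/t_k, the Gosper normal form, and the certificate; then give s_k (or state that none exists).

Step 1: r(k) = 3*(k + 3)*(3*k + 11)/(3*k + 8).
Normal form (A,B,C) = (3*k + 9, 1, k + 8/3).
f must satisfy (3*k + 9)·f(k+1) − (1)·f(k) = k + 8/3.
Bound: deg f ≤ 0.
A polynomial solution: f(k) = 1/3.
R(k) = B(k−1)·f(k)/C(k) = 1/(3*k + 8); s_k = R·t_k = -3**k*factorial(k + 2).
Δs = -3**k*(3*k + 8)*factorial(k + 2), as required.

s_k = -3**k*factorial(k + 2)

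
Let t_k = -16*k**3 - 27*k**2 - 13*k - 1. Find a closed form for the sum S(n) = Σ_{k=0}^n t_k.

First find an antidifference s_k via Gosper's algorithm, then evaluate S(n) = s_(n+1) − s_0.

S(n) = -4*n**4 - 17*n**3 - 24*n**2 - 12*n - 1

The ratio is (16*k**3 + 75*k**2 + 115*k + 57)/(16*k**3 + 27*k**2 + 13*k + 1).
So A=1 and B=1, with C=k**3 + 27*k**2/16 + 13*k/16 + 1/16.
Key eq: (1)·f(k+1) = (1)·f(k) + (k**3 + 27*k**2/16 + 13*k/16 + 1/16).
deg f ≤ 4 (via 0,0,3).
Coefficient equations give f(k) = k*(4*k**3 + k**2 - 3*k - 1)/16.
Certificate R = B(k−1)f/C = k*(4*k**3 + k**2 - 3*k - 1)/(16*k**3 + 27*k**2 + 13*k + 1) gives s_k = k*(-4*k**3 - k**2 + 3*k + 1).
Check: Δs_k = -16*k**3 - 27*k**2 - 13*k - 1. ✓
Σ_(k=0)^n t_k = s_(n+1) − s_(0) = (-4*n**4 - 17*n**3 - 24*n**2 - 12*n - 1) − (0), i.e. -4*n**4 - 17*n**3 - 24*n**2 - 12*n - 1.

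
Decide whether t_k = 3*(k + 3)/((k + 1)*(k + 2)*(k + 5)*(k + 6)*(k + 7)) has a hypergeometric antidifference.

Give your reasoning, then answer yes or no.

Ratio r(k) = (k + 1)*(k + 4)*(k + 5)/((k + 3)**2*(k + 8)).
A = k + 1, B = k + 8, C = k**3 + 10*k**2 + 33*k + 36.
f must satisfy (k + 1)·f(k+1) − (k + 7)·f(k) = k**3 + 10*k**2 + 33*k + 36.
deg f ≤ 6 (via 1,1,3).
Solving with deg f ≤ 6: f(k) = k*(k + 2)*(k + 3)*(k + 4)*(k**2 + 12*k + 41)/90.
So s_k = (B(k−1)f/C)·t_k = (k*(k + 2)*(k + 7)*(k**2 + 12*k + 41)/(90*(k + 3)))·t_k = k*(k**2 + 12*k + 41)/(30*(k**3 + 12*k**2 + 41*k + 30)).
Verify: 3*(k + 3)/(k**5 + 21*k**4 + 163*k**3 + 567*k**2 + 844*k + 420) matches t_k.

Yes. s_k = k*(k**2 + 12*k + 41)/(30*(k**3 + 12*k**2 + 41*k + 30)).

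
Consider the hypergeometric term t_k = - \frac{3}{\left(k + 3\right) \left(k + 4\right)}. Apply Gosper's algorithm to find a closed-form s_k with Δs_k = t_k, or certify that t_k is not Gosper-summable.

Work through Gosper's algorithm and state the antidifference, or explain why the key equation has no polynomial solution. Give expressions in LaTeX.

s_k = - \frac{k}{k + 3}

Ratio r(k) = (k + 3)/(k + 5).
Factor: A=k + 3; B=k + 5; C=1.
Solve (k + 3)·f(k+1) − (k + 4)·f(k) = 1.
Degrees (1,1,0) ⇒ d ≤ 1.
Match coefficients ⇒ f(k) = k/3.
Certificate R = B(k−1)f/C = k*(k + 4)/3 gives s_k = -k/(k + 3).
Check: Δs_k = -3/(k**2 + 7*k + 12). ✓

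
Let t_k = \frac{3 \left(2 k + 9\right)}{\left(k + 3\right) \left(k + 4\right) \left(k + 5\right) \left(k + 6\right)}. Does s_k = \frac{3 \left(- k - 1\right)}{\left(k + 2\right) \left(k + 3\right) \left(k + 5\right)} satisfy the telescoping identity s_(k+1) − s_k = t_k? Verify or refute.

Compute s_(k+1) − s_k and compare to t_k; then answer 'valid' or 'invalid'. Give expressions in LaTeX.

s_(k+1) = 3*(-k - 2)/((k + 3)*(k + 4)*(k + 6))
s_(k+1) − s_k = 6*(k**2 + 5*k + 2)/(k**5 + 20*k**4 + 155*k**3 + 580*k**2 + 1044*k + 720)
(s_(k+1) − s_k) − t_k = 3*(-3*k - 14)/(k**5 + 20*k**4 + 155*k**3 + 580*k**2 + 1044*k + 720)

Invalid: residual \frac{3 \left(- 3 k - 14\right)}{k^{5} + 20 k^{4} + 155 k^{3} + 580 k^{2} + 1044 k + 720} ≠ 0.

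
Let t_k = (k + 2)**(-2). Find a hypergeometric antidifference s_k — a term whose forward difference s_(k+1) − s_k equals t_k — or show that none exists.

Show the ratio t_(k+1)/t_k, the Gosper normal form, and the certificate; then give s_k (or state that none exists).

Compute t_(k+1)/t_k: get (k + 2)**2/(k + 3)**2.
So A=k**2 + 4*k + 4 and B=k**2 + 6*k + 9, with C=1.
Solve (k**2 + 4*k + 4)·f(k+1) − (k**2 + 4*k + 4)·f(k) = 1.
d = 0 from the (2,2,0) case.
Generic f = c0 gives residual -1; -1 = 0 cannot hold, so t_k is not Gosper-summable.

no hypergeometric antidifference exists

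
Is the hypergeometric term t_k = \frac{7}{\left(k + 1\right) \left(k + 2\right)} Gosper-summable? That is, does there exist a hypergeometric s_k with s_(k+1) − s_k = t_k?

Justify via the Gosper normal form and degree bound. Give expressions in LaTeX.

r(k) = (k + 1)/(k + 3) after simplifying.
Gosper form: A/B · C(k+1)/C(k) with A=k + 1, B=k + 3, C=1.
f must satisfy (k + 1)·f(k+1) − (k + 2)·f(k) = 1.
Degrees (1,1,0) ⇒ d ≤ 1.
A polynomial solution: f(k) = k.
Get s_k = R·t_k = 7*k/(k + 1) with R(k) = B(k−1)f(k)/C(k) = k*(k + 2).
s_(k+1) − s_k = 7/(k**2 + 3*k + 2) = t_k.

Yes. s_k = \frac{7 k}{k + 1}.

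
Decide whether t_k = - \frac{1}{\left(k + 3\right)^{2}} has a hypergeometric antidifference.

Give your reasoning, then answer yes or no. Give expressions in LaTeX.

No — the linear system for f has no solution.

The ratio is (k + 3)**2/(k + 4)**2.
Factor: A=k**2 + 6*k + 9; B=k**2 + 8*k + 16; C=1.
Need (k**2 + 6*k + 9)·f(k+1) − (k**2 + 6*k + 9)·f(k) = 1.
deg f ≤ 0 (via 2,2,0).
Generic f = c0 gives residual -1; -1 = 0 cannot hold, so t_k is not Gosper-summable.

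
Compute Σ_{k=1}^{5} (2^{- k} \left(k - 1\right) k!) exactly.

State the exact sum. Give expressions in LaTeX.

Σ = 43/2

The ratio is k*(k + 1)/(2*(k - 1)).
A = k/2 + 1/2, B = 1, C = k - 1.
f must satisfy (k/2 + 1/2)·f(k+1) − (1)·f(k) = k - 1.
Degrees (1,0,1) ⇒ d ≤ 0.
A polynomial solution: f(k) = 2.
Certificate R = B(k−1)f/C = 2/(k - 1) gives s_k = 2**(1 - k)*factorial(k).
Verify: (k - 1)*factorial(k)/2**k matches t_k.
Σ_(k=1)^(5) t_k = s_(6) − s_(1) = 45/2 − (1) = 43/2.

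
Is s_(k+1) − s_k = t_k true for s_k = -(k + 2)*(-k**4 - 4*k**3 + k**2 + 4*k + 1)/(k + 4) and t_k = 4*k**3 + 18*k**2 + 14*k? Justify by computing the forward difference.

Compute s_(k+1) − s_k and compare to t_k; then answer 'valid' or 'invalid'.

Invalid: residual 2*(-3*k**4 - 30*k**3 - 87*k**2 - 60*k - 1)/(k**2 + 9*k + 20) ≠ 0.

s_(k+1) = (k**5 + 11*k**4 + 41*k**3 + 61*k**2 + 29*k - 3)/(k + 5)
s_(k+1) − s_k = 2*(2*k**5 + 24*k**4 + 98*k**3 + 156*k**2 + 80*k - 1)/(k**2 + 9*k + 20)
(s_(k+1) − s_k) − t_k = 2*(-3*k**4 - 30*k**3 - 87*k**2 - 60*k - 1)/(k**2 + 9*k + 20)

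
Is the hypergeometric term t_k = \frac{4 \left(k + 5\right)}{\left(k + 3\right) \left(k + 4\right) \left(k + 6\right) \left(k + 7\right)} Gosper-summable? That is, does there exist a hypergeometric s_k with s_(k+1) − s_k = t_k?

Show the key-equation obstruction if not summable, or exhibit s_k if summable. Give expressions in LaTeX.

r(k) = (k + 3)*(k + 6)**2/((k + 5)**2*(k + 8)) after simplifying.
Factor: A=k + 3; B=k + 8; C=k**2 + 10*k + 25.
Solve (k + 3)·f(k+1) − (k + 7)·f(k) = k**2 + 10*k + 25.
Bound: deg f ≤ 4.
Match coefficients ⇒ f(k) = k*(k + 4)*(k + 5)*(k + 9)/36.
R(k) = B(k−1)·f(k)/C(k) = k*(k + 4)*(k + 7)*(k + 9)/(36*(k + 5)); s_k = R·t_k = k*(k + 9)/(9*(k**2 + 9*k + 18)).
Verify: 4*(k + 5)/(k**4 + 20*k**3 + 145*k**2 + 450*k + 504) matches t_k.

Yes. s_k = \frac{k \left(k + 9\right)}{9 \left(k^{2} + 9 k + 18\right)}.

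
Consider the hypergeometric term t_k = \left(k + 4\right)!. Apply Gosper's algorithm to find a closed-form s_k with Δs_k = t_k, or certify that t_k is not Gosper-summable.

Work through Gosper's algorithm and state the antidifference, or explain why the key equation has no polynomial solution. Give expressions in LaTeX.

not Gosper-summable; s_k does not exist

r(k) = k + 5 after simplifying.
Normal form (A,B,C) = (k + 5, 1, 1).
Need (k + 5)·f(k+1) − (1)·f(k) = 1.
deg f ≤ -1 (via 1,0,0).
Bound -1 < 0, so the key equation has no polynomial solution.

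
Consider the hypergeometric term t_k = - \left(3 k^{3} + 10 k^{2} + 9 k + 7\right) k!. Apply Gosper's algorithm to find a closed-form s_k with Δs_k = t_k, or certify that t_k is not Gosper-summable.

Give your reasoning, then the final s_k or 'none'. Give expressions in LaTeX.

r(k) = (3*k**4 + 22*k**3 + 57*k**2 + 67*k + 29)/(3*k**3 + 10*k**2 + 9*k + 7) after simplifying.
So A=k + 1 and B=1, with C=k**3 + 10*k**2/3 + 3*k + 7/3.
Set up (k + 1)·f(k+1) − (1)·f(k) − (k**3 + 10*k**2/3 + 3*k + 7/3) = 0.
Bound: deg f ≤ 2.
Solving with deg f ≤ 2: f(k) = (k + 2)*(3*k - 2)/3.
Certificate R = B(k−1)f/C = (k + 2)*(3*k - 2)/(3*k**3 + 10*k**2 + 9*k + 7) gives s_k = -(k + 2)*(3*k - 2)*factorial(k).
Δs = -(3*k**3 + 10*k**2 + 9*k + 7)*factorial(k), as required.

s_k = - \left(k + 2\right) \left(3 k - 2\right) k!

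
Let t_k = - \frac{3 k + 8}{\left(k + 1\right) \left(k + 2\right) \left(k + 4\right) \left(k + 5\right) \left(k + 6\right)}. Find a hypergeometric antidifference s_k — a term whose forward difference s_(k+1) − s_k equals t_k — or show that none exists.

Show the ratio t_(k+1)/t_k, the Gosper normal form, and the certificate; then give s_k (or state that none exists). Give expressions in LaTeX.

s_k = \frac{k \left(- k^{2} - 10 k - 29\right)}{20 \left(k^{3} + 10 k^{2} + 29 k + 20\right)}

Step 1: r(k) = (k + 1)*(k + 4)*(3*k + 11)/((k + 3)*(k + 7)*(3*k + 8)).
Normal form (A,B,C) = (k + 1, k + 7, k**2 + 17*k/3 + 8).
Key eq: (k + 1)·f(k+1) = (k + 6)·f(k) + (k**2 + 17*k/3 + 8).
From deg A=1, deg B=1, deg C=2: d=5.
Solve for f: f(k) = k*(k + 2)*(k + 3)*(k**2 + 10*k + 29)/60 (degree 5 ≤ 5).
R(k) = B(k−1)·f(k)/C(k) = k*(k + 2)*(k + 6)*(k**2 + 10*k + 29)/(20*(3*k + 8)); s_k = R·t_k = k*(-k**2 - 10*k - 29)/(20*(k**3 + 10*k**2 + 29*k + 20)).
Check: Δs_k = (-3*k - 8)/(k**5 + 18*k**4 + 121*k**3 + 372*k**2 + 508*k + 240). ✓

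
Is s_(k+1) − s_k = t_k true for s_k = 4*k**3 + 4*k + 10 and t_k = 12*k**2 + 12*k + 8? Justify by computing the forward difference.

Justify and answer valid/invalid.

valid; difference matches t_k

s_(k+1) = 4*k + 4*(k + 1)**3 + 14
s_(k+1) − s_k = 12*k**2 + 12*k + 8
(s_(k+1) − s_k) − t_k = 0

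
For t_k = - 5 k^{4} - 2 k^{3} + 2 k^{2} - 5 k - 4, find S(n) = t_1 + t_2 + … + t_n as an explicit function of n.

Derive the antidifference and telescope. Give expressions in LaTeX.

The ratio is (5*k**4 + 22*k**3 + 34*k**2 + 27*k + 14)/(5*k**4 + 2*k**3 - 2*k**2 + 5*k + 4).
Gosper form: A/B · C(k+1)/C(k) with A=1, B=1, C=k**4 + 2*k**3/5 - 2*k**2/5 + k + 4/5.
f must satisfy (1)·f(k+1) − (1)·f(k) = k**4 + 2*k**3/5 - 2*k**2/5 + k + 4/5.
d = 5 from the (0,0,4) case.
Solve for f: f(k) = k*(k + 1)*(k**3 - 3*k**2 + 3*k + 1)/5 (degree 5 ≤ 5).
Then R = B(k−1)f/C = k*(k**3 - 3*k**2 + 3*k + 1)/(5*k**3 - 3*k**2 + k + 4), so s_k = R(k)·t_k = k*(-k**4 + 2*k**3 - 4*k - 1).
Verify: -5*k**4 - 2*k**3 + 2*k**2 - 5*k - 4 matches t_k.
Σ_(k=1)^n t_k = s_(n+1) − s_(1) = (-n**5 - 3*n**4 - 2*n**3 - 2*n**2 - 6*n - 4) − (-4), i.e. n*(-n**4 - 3*n**3 - 2*n**2 - 2*n - 6).

S(n) = n \left(- n^{4} - 3 n^{3} - 2 n^{2} - 2 n - 6\right)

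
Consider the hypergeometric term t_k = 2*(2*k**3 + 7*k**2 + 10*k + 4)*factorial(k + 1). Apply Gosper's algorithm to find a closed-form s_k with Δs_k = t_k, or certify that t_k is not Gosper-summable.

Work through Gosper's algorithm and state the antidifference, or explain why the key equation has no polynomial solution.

Ratio r(k) = (2*k**4 + 17*k**3 + 56*k**2 + 83*k + 46)/(2*k**3 + 7*k**2 + 10*k + 4).
Take A(k)=k + 2, B(k)=1, C(k)=k**3 + 7*k**2/2 + 5*k + 2.
Key eq: (k + 2)·f(k+1) = (1)·f(k) + (k**3 + 7*k**2/2 + 5*k + 2).
From deg A=1, deg B=0, deg C=3: d=2.
Solving with deg f ≤ 2: f(k) = (2*k**2 + k - 2)/2.
Then R = B(k−1)f/C = (2*k**2 + k - 2)/(2*k**3 + 7*k**2 + 10*k + 4), so s_k = R(k)·t_k = 2*(2*k**2 + k - 2)*factorial(k + 1).
s_(k+1) − s_k = 2*(2*k**3 + 7*k**2 + 10*k + 4)*factorial(k + 1) = t_k.

s_k = 2*(2*k**2 + k - 2)*factorial(k + 1)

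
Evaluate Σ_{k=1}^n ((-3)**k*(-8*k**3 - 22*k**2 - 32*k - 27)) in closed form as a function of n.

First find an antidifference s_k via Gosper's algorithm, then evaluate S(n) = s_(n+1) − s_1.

S(n) = -6*(-3)**n*n**3 - 21*(-3)**n*n**2 - 30*(-3)**n*n - 24*(-3)**n + 24

Compute t_(k+1)/t_k: get 3*(-8*k**3 - 46*k**2 - 100*k - 89)/(8*k**3 + 22*k**2 + 32*k + 27).
Take A(k)=-3, B(k)=1, C(k)=k**3 + 11*k**2/4 + 4*k + 27/8.
Set up (-3)·f(k+1) − (1)·f(k) − (k**3 + 11*k**2/4 + 4*k + 27/8) = 0.
deg f ≤ 3 (via 0,0,3).
Solve for f: f(k) = -(k + 1)*(2*k**2 - k + 3)/8 (degree 3 ≤ 3).
Then R = B(k−1)f/C = -(k + 1)*(2*k**2 - k + 3)/(8*k**3 + 22*k**2 + 32*k + 27), so s_k = R(k)·t_k = (-3)**k*(2*k**3 + k**2 + 2*k + 3).
Check: Δs_k = (-3)**k*(-8*k**3 - 22*k**2 - 32*k - 27). ✓
Evaluate: s_(n+1) = (-3)**(n + 1)*(2*n**3 + 7*n**2 + 10*n + 8); subtract s_(1) = -24 ⇒ S(n) = -6*(-3)**n*n**3 - 21*(-3)**n*n**2 - 30*(-3)**n*n - 24*(-3)**n + 24.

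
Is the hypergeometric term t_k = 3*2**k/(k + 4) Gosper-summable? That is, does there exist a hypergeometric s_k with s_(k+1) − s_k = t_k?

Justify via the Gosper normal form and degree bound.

No; the degree bound rules out any f.

r(k) = 2*(k + 4)/(k + 5) after simplifying.
Factor: A=2*k + 8; B=k + 5; C=1.
Need (2*k + 8)·f(k+1) − (k + 4)·f(k) = 1.
Degrees (1,1,0) ⇒ d ≤ -1.
Negative degree bound (-1): no f exists, t_k not Gosper-summable.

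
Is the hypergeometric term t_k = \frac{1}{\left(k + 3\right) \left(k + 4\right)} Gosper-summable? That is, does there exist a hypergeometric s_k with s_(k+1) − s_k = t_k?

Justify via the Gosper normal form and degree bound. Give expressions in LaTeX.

Yes. s_k = \frac{k}{3 \left(k + 3\right)}.

Compute t_(k+1)/t_k: get (k + 3)/(k + 5).
A = k + 3, B = k + 5, C = 1.
Solve (k + 3)·f(k+1) − (k + 4)·f(k) = 1.
Bound: deg f ≤ 1.
A polynomial solution: f(k) = k/3.
Certificate R = B(k−1)f/C = k*(k + 4)/3 gives s_k = k/(3*(k + 3)).
Δs = 1/(k**2 + 7*k + 12), as required.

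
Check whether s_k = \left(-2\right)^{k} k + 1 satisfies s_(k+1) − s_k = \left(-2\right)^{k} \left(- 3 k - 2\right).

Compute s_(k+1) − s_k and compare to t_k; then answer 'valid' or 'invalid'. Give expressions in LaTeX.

s_(k+1) = (-2)**(k + 1)*(k + 1) + 1
s_(k+1) − s_k = (-2)**k*(-3*k - 2)
(s_(k+1) − s_k) − t_k = 0

Valid: the claim telescopes to t_k.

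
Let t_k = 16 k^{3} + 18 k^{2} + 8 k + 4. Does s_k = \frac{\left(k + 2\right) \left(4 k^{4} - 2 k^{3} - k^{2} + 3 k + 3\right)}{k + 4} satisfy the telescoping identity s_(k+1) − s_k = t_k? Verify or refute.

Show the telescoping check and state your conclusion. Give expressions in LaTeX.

Invalid: residual \frac{2 \left(- 12 k^{4} - 84 k^{3} - 81 k^{2} - 33 k - 13\right)}{k^{2} + 9 k + 20} ≠ 0.

s_(k+1) = (4*k**5 + 26*k**4 + 59*k**3 + 62*k**2 + 40*k + 21)/(k + 5)
s_(k+1) − s_k = 2*(8*k**5 + 69*k**4 + 161*k**3 + 137*k**2 + 65*k + 27)/(k**2 + 9*k + 20)
(s_(k+1) − s_k) − t_k = 2*(-12*k**4 - 84*k**3 - 81*k**2 - 33*k - 13)/(k**2 + 9*k + 20)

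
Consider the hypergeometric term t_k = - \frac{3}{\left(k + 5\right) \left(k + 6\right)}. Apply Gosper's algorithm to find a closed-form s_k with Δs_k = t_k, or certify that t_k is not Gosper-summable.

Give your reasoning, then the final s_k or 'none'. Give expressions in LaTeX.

Ratio r(k) = (k + 5)/(k + 7).
Take A(k)=k + 5, B(k)=k + 7, C(k)=1.
Set up (k + 5)·f(k+1) − (k + 6)·f(k) − (1) = 0.
From deg A=1, deg B=1, deg C=0: d=1.
Match coefficients ⇒ f(k) = k/5.
Then R = B(k−1)f/C = k*(k + 6)/5, so s_k = R(k)·t_k = -3*k/(5*k + 25).
Check: Δs_k = -3/(k**2 + 11*k + 30). ✓

s_k = - \frac{3 k}{5 k + 25}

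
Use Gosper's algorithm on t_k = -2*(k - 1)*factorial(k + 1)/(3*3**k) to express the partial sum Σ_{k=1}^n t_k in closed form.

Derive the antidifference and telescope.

S(n) = 4/3 - 2*factorial(n + 2)/(3*3**n)

The ratio is k*(k + 2)/(3*(k - 1)).
Gosper form: A/B · C(k+1)/C(k) with A=k/3 + 2/3, B=1, C=k - 1.
Solve (k/3 + 2/3)·f(k+1) − (1)·f(k) = k - 1.
From deg A=1, deg B=0, deg C=1: d=0.
Solve for f: f(k) = 3 (degree 0 ≤ 0).
So s_k = (B(k−1)f/C)·t_k = (3/(k - 1))·t_k = -2*factorial(k + 1)/3**k.
Verify: -2*(k - 1)*factorial(k + 1)/(3*3**k) matches t_k.
s_(n+1) = -2*3**(-n - 1)*factorial(n + 2) and s_(1) = -4/3, so S(n) = 4/3 - 2*factorial(n + 2)/(3*3**n).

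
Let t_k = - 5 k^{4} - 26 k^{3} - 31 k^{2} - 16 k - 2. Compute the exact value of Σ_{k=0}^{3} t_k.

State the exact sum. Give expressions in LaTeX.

Step 1: r(k) = (5*k**4 + 46*k**3 + 139*k**2 + 176*k + 80)/(5*k**4 + 26*k**3 + 31*k**2 + 16*k + 2).
Take A(k)=1, B(k)=1, C(k)=k**4 + 26*k**3/5 + 31*k**2/5 + 16*k/5 + 2/5.
Solve (1)·f(k+1) − (1)·f(k) = k**4 + 26*k**3/5 + 31*k**2/5 + 16*k/5 + 2/5.
From deg A=0, deg B=0, deg C=4: d=5.
Solve for f: f(k) = k*(k**4 + 4*k**3 - k**2 - k - 1)/5 (degree 5 ≤ 5).
Certificate R = B(k−1)f/C = k*(k**4 + 4*k**3 - k**2 - k - 1)/(5*k**4 + 26*k**3 + 31*k**2 + 16*k + 2) gives s_k = k*(-k**4 - 4*k**3 + k**2 + k + 1).
Check: Δs_k = -5*k**4 - 26*k**3 - 31*k**2 - 16*k - 2. ✓
Σ_(k=0)^(3) t_k = s_(4) − s_(0) = -1964 − (0) = -1964.

Σ = -1964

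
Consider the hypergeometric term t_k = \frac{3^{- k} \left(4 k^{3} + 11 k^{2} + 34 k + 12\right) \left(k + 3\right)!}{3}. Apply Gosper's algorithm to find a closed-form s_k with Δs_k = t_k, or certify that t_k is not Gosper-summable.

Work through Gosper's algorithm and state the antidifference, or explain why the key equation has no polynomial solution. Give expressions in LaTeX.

The ratio is (4*k**4 + 39*k**3 + 160*k**2 + 333*k + 244)/(3*(4*k**3 + 11*k**2 + 34*k + 12)).
Gosper form: A/B · C(k+1)/C(k) with A=k/3 + 4/3, B=1, C=k**3 + 11*k**2/4 + 17*k/2 + 3.
Solve (k/3 + 4/3)·f(k+1) − (1)·f(k) = k**3 + 11*k**2/4 + 17*k/2 + 3.
From deg A=1, deg B=0, deg C=3: d=2.
Solve for f: f(k) = 3*k*(4*k - 1)/4 (degree 2 ≤ 2).
Certificate R = B(k−1)f/C = 3*k*(4*k - 1)/(4*k**3 + 11*k**2 + 34*k + 12) gives s_k = k*(4*k - 1)*factorial(k + 3)/3**k.
Δs = (4*k**3 + 11*k**2 + 34*k + 12)*factorial(k + 3)/(3*3**k), as required.

s_k = 3^{- k} k \left(4 k - 1\right) \left(k + 3\right)!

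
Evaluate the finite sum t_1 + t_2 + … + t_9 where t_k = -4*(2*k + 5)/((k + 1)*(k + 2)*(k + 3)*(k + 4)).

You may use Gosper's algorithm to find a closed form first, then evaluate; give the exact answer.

t_(k+1)/t_k = (k + 1)*(2*k + 7)/((k + 5)*(2*k + 5)).
A = k + 1, B = k + 5, C = k + 5/2.
Set up (k + 1)·f(k+1) − (k + 4)·f(k) − (k + 5/2) = 0.
deg f ≤ 3 (via 1,1,1).
Match coefficients ⇒ f(k) = k*(k + 2)*(k + 4)/6.
Certificate R = B(k−1)f/C = k*(k + 2)*(k + 4)**2/(3*(2*k + 5)) gives s_k = 4*k*(-k - 4)/(3*(k**2 + 4*k + 3)).
Check: Δs_k = 4*(-2*k - 5)/(k**4 + 10*k**3 + 35*k**2 + 50*k + 24). ✓
Telescoping: Σ = s_(10) − s_(1) = -560/429 − (-5/6) = -135/286.

Σ = -135/286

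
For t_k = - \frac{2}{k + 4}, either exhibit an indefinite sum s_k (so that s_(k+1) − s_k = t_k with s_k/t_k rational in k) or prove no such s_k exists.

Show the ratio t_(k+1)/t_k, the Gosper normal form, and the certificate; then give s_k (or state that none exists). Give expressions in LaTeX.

Ratio r(k) = (k + 4)/(k + 5).
A = k + 4, B = k + 5, C = 1.
Need (k + 4)·f(k+1) − (k + 4)·f(k) = 1.
deg f ≤ 0 (via 1,1,0).
Generic f = c0 gives residual -1; -1 = 0 cannot hold, so t_k is not Gosper-summable.

no hypergeometric antidifference exists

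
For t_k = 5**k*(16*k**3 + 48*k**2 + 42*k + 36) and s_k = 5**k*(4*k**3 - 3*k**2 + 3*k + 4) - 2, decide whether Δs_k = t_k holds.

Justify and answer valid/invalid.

valid (s_(k+1) − s_k reduces to t_k)

s_(k+1) = 5**(k + 1)*(3*k + 4*(k + 1)**3 - 3*(k + 1)**2 + 7) - 2
s_(k+1) − s_k = 5**k*(16*k**3 + 48*k**2 + 42*k + 36)
(s_(k+1) − s_k) − t_k = 0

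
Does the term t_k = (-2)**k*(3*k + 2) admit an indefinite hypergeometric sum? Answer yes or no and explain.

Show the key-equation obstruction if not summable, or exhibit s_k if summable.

r(k) = 2*(-3*k - 5)/(3*k + 2) after simplifying.
Normal form (A,B,C) = (-2, 1, k + 2/3).
Solve (-2)·f(k+1) − (1)·f(k) = k + 2/3.
From deg A=0, deg B=0, deg C=1: d=1.
Solve for f: f(k) = -k/3 (degree 1 ≤ 1).
Get s_k = R·t_k = -(-2)**k*k with R(k) = B(k−1)f(k)/C(k) = -k/(3*k + 2).
Δs = (-2)**k*(3*k + 2), as required.

Yes. s_k = -(-2)**k*k.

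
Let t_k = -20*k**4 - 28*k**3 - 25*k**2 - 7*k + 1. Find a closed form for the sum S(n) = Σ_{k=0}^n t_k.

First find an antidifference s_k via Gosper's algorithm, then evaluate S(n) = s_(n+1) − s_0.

r(k) = (20*k**4 + 108*k**3 + 229*k**2 + 221*k + 79)/(20*k**4 + 28*k**3 + 25*k**2 + 7*k - 1) after simplifying.
A = 1, B = 1, C = k**4 + 7*k**3/5 + 5*k**2/4 + 7*k/20 - 1/20.
Set up (1)·f(k+1) − (1)·f(k) − (k**4 + 7*k**3/5 + 5*k**2/4 + 7*k/20 - 1/20) = 0.
Bound: deg f ≤ 5.
Match coefficients ⇒ f(k) = k*(4*k**4 - 3*k**3 + k**2 - 2*k - 1)/20.
Then R = B(k−1)f/C = k*(4*k**4 - 3*k**3 + k**2 - 2*k - 1)/(20*k**4 + 28*k**3 + 25*k**2 + 7*k - 1), so s_k = R(k)·t_k = k*(-4*k**4 + 3*k**3 - k**2 + 2*k + 1).
Check: Δs_k = -20*k**4 - 28*k**3 - 25*k**2 - 7*k + 1. ✓
Telescope: S(n) = s_(n+1) − s_(0) = -4*n**5 - 17*n**4 - 29*n**3 - 23*n**2 - 6*n + 1 − (0) = -4*n**5 - 17*n**4 - 29*n**3 - 23*n**2 - 6*n + 1.

S(n) = -4*n**5 - 17*n**4 - 29*n**3 - 23*n**2 - 6*n + 1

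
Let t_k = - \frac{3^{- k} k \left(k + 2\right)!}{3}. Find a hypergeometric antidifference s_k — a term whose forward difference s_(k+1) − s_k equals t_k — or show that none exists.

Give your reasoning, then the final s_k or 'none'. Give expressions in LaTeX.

s_k = - 3^{- k} \left(k + 2\right)!

The ratio is (k + 1)*(k + 3)/(3*k).
So A=k/3 + 1 and B=1, with C=k.
Key eq: (k/3 + 1)·f(k+1) = (1)·f(k) + (k).
From deg A=1, deg B=0, deg C=1: d=0.
Solve for f: f(k) = 3 (degree 0 ≤ 0).
So s_k = (B(k−1)f/C)·t_k = (3/k)·t_k = -factorial(k + 2)/3**k.
Verify: -k*factorial(k + 2)/(3*3**k) matches t_k.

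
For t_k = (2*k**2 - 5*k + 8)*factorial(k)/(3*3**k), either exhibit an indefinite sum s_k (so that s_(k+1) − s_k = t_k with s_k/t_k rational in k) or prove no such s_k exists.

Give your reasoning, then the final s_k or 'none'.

Compute t_(k+1)/t_k: get (2*k**3 + k**2 + 4*k + 5)/(3*(2*k**2 - 5*k + 8)).
Take A(k)=k/3 + 1/3, B(k)=1, C(k)=k**2 - 5*k/2 + 4.
Solve (k/3 + 1/3)·f(k+1) − (1)·f(k) = k**2 - 5*k/2 + 4.
From deg A=1, deg B=0, deg C=2: d=1.
A polynomial solution: f(k) = 3*(2*k - 3)/2.
R(k) = B(k−1)·f(k)/C(k) = 3*(2*k - 3)/(2*k**2 - 5*k + 8); s_k = R·t_k = (2*k - 3)*factorial(k)/3**k.
s_(k+1) − s_k = (2*k**2 - 5*k + 8)*factorial(k)/(3*3**k) = t_k.

s_k = (2*k - 3)*factorial(k)/3**k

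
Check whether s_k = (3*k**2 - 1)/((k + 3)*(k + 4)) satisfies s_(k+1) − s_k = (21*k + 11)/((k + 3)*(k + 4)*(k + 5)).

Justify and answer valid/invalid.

s_(k+1) = (3*(k + 1)**2 - 1)/((k + 4)*(k + 5))
s_(k+1) − s_k = (21*k + 11)/(k**3 + 12*k**2 + 47*k + 60)
(s_(k+1) − s_k) − t_k = 0

valid (s_(k+1) − s_k reduces to t_k)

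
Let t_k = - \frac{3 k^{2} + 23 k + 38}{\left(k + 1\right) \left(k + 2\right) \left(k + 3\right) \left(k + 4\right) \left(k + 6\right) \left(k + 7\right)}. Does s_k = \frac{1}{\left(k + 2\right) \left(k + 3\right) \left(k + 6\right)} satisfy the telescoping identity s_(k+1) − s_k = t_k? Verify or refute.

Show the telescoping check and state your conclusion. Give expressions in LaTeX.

Invalid: residual \frac{2 \left(2 k + 11\right)}{k^{6} + 23 k^{5} + 207 k^{4} + 925 k^{3} + 2144 k^{2} + 2412 k + 1008} ≠ 0.

s_(k+1) = 1/((k + 3)*(k + 4)*(k + 7))
s_(k+1) − s_k = ((k + 2)*(k + 6) - (k + 4)*(k + 7))/((k + 2)*(k + 3)*(k + 4)*(k + 6)*(k + 7))
(s_(k+1) − s_k) − t_k = 2*(2*k + 11)/(k**6 + 23*k**5 + 207*k**4 + 925*k**3 + 2144*k**2 + 2412*k + 1008)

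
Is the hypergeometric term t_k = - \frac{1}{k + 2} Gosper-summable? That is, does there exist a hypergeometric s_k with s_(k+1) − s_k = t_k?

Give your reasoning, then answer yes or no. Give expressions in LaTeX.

t_(k+1)/t_k = (k + 2)/(k + 3).
So A=k + 2 and B=k + 3, with C=1.
Need (k + 2)·f(k+1) − (k + 2)·f(k) = 1.
From deg A=1, deg B=1, deg C=0: d=0.
Generic f = c0 gives residual -1; -1 = 0 cannot hold, so t_k is not Gosper-summable.

No. Not Gosper-summable.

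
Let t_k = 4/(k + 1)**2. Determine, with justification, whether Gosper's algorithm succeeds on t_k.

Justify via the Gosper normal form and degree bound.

t_(k+1)/t_k = (k + 1)**2/(k + 2)**2.
Normal form (A,B,C) = (k**2 + 2*k + 1, k**2 + 4*k + 4, 1).
f must satisfy (k**2 + 2*k + 1)·f(k+1) − (k**2 + 2*k + 1)·f(k) = 1.
Degrees (2,2,0) ⇒ d ≤ 0.
Write f(k) = c0. Then LHS − RHS = -1, requiring -1 = 0: contradictory. No certificate.

No — key equation has no polynomial f.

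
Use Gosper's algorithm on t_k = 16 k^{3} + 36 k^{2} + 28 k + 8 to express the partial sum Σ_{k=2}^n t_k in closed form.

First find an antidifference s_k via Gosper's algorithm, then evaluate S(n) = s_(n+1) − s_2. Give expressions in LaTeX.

S(n) = 4 n^{4} + 20 n^{3} + 36 n^{2} + 28 n - 88

r(k) = (4*k**3 + 21*k**2 + 37*k + 22)/(4*k**3 + 9*k**2 + 7*k + 2) after simplifying.
A = 1, B = 1, C = k**3 + 9*k**2/4 + 7*k/4 + 1/2.
Need (1)·f(k+1) − (1)·f(k) = k**3 + 9*k**2/4 + 7*k/4 + 1/2.
deg f ≤ 4 (via 0,0,3).
Match coefficients ⇒ f(k) = k**3*(k + 1)/4.
Get s_k = R·t_k = 4*k**3*(k + 1) with R(k) = B(k−1)f(k)/C(k) = k**3/(4*k**2 + 5*k + 2).
s_(k+1) − s_k = 16*k**3 + 36*k**2 + 28*k + 8 = t_k.
Telescope: S(n) = s_(n+1) − s_(2) = 4*n**4 + 20*n**3 + 36*n**2 + 28*n + 8 − (96) = 4*n**4 + 20*n**3 + 36*n**2 + 28*n - 88.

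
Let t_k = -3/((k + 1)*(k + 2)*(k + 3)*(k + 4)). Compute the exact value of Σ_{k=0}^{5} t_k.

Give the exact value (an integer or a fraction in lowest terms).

r(k) = (k + 1)/(k + 5) after simplifying.
Factor: A=k + 1; B=k + 5; C=1.
f must satisfy (k + 1)·f(k+1) − (k + 4)·f(k) = 1.
deg f ≤ 3 (via 1,1,0).
Coefficient equations give f(k) = k*(k**2 + 6*k + 11)/18.
So s_k = (B(k−1)f/C)·t_k = (k*(k + 4)*(k**2 + 6*k + 11)/18)·t_k = k*(-k**2 - 6*k - 11)/(6*(k + 1)*(k + 2)*(k + 3)).
s_(k+1) − s_k = -3/(k**4 + 10*k**3 + 35*k**2 + 50*k + 24) = t_k.
Telescoping: Σ = s_(6) − s_(0) = -83/504 − (0) = -83/504.

Σ = -83/504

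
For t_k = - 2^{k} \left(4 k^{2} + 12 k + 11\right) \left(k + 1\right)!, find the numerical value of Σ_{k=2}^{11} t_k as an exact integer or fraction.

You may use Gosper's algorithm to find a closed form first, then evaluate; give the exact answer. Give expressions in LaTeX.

Σ = -637646929919880

Compute t_(k+1)/t_k: get 2*(4*k**3 + 28*k**2 + 67*k + 54)/(4*k**2 + 12*k + 11).
Take A(k)=2*k + 4, B(k)=1, C(k)=k**2 + 3*k + 11/4.
Set up (2*k + 4)·f(k+1) − (1)·f(k) − (k**2 + 3*k + 11/4) = 0.
deg f ≤ 1 (via 1,0,2).
Solving with deg f ≤ 1: f(k) = (2*k + 1)/4.
R(k) = B(k−1)·f(k)/C(k) = (2*k + 1)/(4*k**2 + 12*k + 11); s_k = R·t_k = -2**k*(2*k + 1)*factorial(k + 1).
s_(k+1) − s_k = -2**k*(4*k**2 + 12*k + 11)*factorial(k + 1) = t_k.
Telescoping: Σ = s_(12) − s_(2) = -637646929920000 − (-120) = -637646929919880.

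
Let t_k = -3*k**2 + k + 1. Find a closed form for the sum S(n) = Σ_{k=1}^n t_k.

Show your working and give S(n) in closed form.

S(n) = n*(-n**2 - n + 1)

The ratio is (k - 3*(k + 1)**2 + 2)/(-3*k**2 + k + 1).
Gosper form: A/B · C(k+1)/C(k) with A=1, B=1, C=k**2 - k/3 - 1/3.
f must satisfy (1)·f(k+1) − (1)·f(k) = k**2 - k/3 - 1/3.
Degrees (0,0,2) ⇒ d ≤ 3.
Solving with deg f ≤ 3: f(k) = k**2*(k - 2)/3.
R(k) = B(k−1)·f(k)/C(k) = k**2*(k - 2)/(3*k**2 - k - 1); s_k = R·t_k = k**2*(2 - k).
s_(k+1) − s_k = -3*k**2 + k + 1 = t_k.
s_(n+1) = -n**3 - n**2 + n + 1 and s_(1) = 1, so S(n) = n*(-n**2 - n + 1).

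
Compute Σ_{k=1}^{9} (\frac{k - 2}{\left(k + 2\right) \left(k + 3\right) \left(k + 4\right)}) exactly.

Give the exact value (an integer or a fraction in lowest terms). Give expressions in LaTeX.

Ratio r(k) = (k - 1)*(k + 2)/((k - 2)*(k + 5)).
So A=k + 2 and B=k + 5, with C=k - 2.
Set up (k + 2)·f(k+1) − (k + 4)·f(k) − (k - 2) = 0.
Degrees (1,1,1) ⇒ d ≤ 2.
Match coefficients ⇒ f(k) = -k.
Certificate R = B(k−1)f/C = -k*(k + 4)/(k - 2) gives s_k = -k/((k + 2)*(k + 3)).
Check: Δs_k = (k - 2)/(k**3 + 9*k**2 + 26*k + 24). ✓
Sum = s_(10) − s_(1); s_(10) = -5/78, s_(1) = -1/12 ⇒ 1/52.

Σ = 1/52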